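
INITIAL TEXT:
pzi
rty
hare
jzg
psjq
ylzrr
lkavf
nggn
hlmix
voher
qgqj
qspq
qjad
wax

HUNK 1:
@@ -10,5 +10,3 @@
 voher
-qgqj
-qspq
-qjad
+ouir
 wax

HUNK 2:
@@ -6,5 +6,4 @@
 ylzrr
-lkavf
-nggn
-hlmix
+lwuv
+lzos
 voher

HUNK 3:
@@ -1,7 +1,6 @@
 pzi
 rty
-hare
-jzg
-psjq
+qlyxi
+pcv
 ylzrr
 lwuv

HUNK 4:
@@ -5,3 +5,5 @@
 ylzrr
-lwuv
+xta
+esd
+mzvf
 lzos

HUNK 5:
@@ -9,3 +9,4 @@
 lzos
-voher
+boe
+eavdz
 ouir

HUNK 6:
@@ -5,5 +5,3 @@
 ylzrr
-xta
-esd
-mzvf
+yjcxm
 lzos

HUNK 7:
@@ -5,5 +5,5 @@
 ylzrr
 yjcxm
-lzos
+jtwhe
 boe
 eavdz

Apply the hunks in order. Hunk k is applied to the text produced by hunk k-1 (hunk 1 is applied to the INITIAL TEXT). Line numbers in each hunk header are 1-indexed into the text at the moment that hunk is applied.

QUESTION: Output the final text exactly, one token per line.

Answer: pzi
rty
qlyxi
pcv
ylzrr
yjcxm
jtwhe
boe
eavdz
ouir
wax

Derivation:
Hunk 1: at line 10 remove [qgqj,qspq,qjad] add [ouir] -> 12 lines: pzi rty hare jzg psjq ylzrr lkavf nggn hlmix voher ouir wax
Hunk 2: at line 6 remove [lkavf,nggn,hlmix] add [lwuv,lzos] -> 11 lines: pzi rty hare jzg psjq ylzrr lwuv lzos voher ouir wax
Hunk 3: at line 1 remove [hare,jzg,psjq] add [qlyxi,pcv] -> 10 lines: pzi rty qlyxi pcv ylzrr lwuv lzos voher ouir wax
Hunk 4: at line 5 remove [lwuv] add [xta,esd,mzvf] -> 12 lines: pzi rty qlyxi pcv ylzrr xta esd mzvf lzos voher ouir wax
Hunk 5: at line 9 remove [voher] add [boe,eavdz] -> 13 lines: pzi rty qlyxi pcv ylzrr xta esd mzvf lzos boe eavdz ouir wax
Hunk 6: at line 5 remove [xta,esd,mzvf] add [yjcxm] -> 11 lines: pzi rty qlyxi pcv ylzrr yjcxm lzos boe eavdz ouir wax
Hunk 7: at line 5 remove [lzos] add [jtwhe] -> 11 lines: pzi rty qlyxi pcv ylzrr yjcxm jtwhe boe eavdz ouir wax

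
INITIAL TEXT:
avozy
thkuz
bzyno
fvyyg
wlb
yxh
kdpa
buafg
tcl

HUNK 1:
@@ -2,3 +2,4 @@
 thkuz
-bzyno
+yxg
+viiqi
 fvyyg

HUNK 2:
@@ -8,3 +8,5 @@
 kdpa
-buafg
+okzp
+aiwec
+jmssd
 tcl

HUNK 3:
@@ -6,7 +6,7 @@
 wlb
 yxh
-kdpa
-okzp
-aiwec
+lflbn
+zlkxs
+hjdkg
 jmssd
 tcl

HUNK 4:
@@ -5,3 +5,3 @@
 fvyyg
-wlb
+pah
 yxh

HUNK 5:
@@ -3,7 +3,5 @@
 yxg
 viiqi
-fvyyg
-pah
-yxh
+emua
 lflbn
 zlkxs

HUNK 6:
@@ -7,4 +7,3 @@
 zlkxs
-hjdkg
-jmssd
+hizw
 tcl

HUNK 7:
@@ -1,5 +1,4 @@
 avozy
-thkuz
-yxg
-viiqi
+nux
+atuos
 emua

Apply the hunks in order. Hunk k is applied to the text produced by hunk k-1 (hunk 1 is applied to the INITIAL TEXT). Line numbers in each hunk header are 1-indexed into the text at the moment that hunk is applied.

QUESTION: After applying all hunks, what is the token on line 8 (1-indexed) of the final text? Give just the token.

Hunk 1: at line 2 remove [bzyno] add [yxg,viiqi] -> 10 lines: avozy thkuz yxg viiqi fvyyg wlb yxh kdpa buafg tcl
Hunk 2: at line 8 remove [buafg] add [okzp,aiwec,jmssd] -> 12 lines: avozy thkuz yxg viiqi fvyyg wlb yxh kdpa okzp aiwec jmssd tcl
Hunk 3: at line 6 remove [kdpa,okzp,aiwec] add [lflbn,zlkxs,hjdkg] -> 12 lines: avozy thkuz yxg viiqi fvyyg wlb yxh lflbn zlkxs hjdkg jmssd tcl
Hunk 4: at line 5 remove [wlb] add [pah] -> 12 lines: avozy thkuz yxg viiqi fvyyg pah yxh lflbn zlkxs hjdkg jmssd tcl
Hunk 5: at line 3 remove [fvyyg,pah,yxh] add [emua] -> 10 lines: avozy thkuz yxg viiqi emua lflbn zlkxs hjdkg jmssd tcl
Hunk 6: at line 7 remove [hjdkg,jmssd] add [hizw] -> 9 lines: avozy thkuz yxg viiqi emua lflbn zlkxs hizw tcl
Hunk 7: at line 1 remove [thkuz,yxg,viiqi] add [nux,atuos] -> 8 lines: avozy nux atuos emua lflbn zlkxs hizw tcl
Final line 8: tcl

Answer: tcl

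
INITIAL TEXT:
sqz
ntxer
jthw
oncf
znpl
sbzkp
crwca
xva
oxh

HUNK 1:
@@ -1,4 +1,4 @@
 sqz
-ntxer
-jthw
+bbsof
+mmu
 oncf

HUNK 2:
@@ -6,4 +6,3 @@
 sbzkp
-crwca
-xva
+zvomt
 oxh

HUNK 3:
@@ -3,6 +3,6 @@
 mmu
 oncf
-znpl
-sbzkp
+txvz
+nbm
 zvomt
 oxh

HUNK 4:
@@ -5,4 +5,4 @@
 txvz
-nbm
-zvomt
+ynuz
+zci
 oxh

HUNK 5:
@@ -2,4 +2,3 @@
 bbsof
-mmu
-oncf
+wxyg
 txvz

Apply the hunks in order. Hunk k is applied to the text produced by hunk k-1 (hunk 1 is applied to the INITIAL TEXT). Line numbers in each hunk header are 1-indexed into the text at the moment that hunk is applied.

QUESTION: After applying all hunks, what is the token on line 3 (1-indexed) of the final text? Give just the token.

Answer: wxyg

Derivation:
Hunk 1: at line 1 remove [ntxer,jthw] add [bbsof,mmu] -> 9 lines: sqz bbsof mmu oncf znpl sbzkp crwca xva oxh
Hunk 2: at line 6 remove [crwca,xva] add [zvomt] -> 8 lines: sqz bbsof mmu oncf znpl sbzkp zvomt oxh
Hunk 3: at line 3 remove [znpl,sbzkp] add [txvz,nbm] -> 8 lines: sqz bbsof mmu oncf txvz nbm zvomt oxh
Hunk 4: at line 5 remove [nbm,zvomt] add [ynuz,zci] -> 8 lines: sqz bbsof mmu oncf txvz ynuz zci oxh
Hunk 5: at line 2 remove [mmu,oncf] add [wxyg] -> 7 lines: sqz bbsof wxyg txvz ynuz zci oxh
Final line 3: wxyg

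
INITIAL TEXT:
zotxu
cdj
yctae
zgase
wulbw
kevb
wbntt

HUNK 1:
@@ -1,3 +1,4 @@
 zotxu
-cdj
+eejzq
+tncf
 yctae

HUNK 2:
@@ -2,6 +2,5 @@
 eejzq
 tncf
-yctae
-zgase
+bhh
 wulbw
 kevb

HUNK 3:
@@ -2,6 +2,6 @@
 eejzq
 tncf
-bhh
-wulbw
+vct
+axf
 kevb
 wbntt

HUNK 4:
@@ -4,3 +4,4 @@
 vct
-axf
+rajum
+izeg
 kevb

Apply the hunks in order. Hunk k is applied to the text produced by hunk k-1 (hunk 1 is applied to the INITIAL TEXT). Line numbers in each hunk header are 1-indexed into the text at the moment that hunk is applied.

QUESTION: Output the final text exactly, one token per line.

Answer: zotxu
eejzq
tncf
vct
rajum
izeg
kevb
wbntt

Derivation:
Hunk 1: at line 1 remove [cdj] add [eejzq,tncf] -> 8 lines: zotxu eejzq tncf yctae zgase wulbw kevb wbntt
Hunk 2: at line 2 remove [yctae,zgase] add [bhh] -> 7 lines: zotxu eejzq tncf bhh wulbw kevb wbntt
Hunk 3: at line 2 remove [bhh,wulbw] add [vct,axf] -> 7 lines: zotxu eejzq tncf vct axf kevb wbntt
Hunk 4: at line 4 remove [axf] add [rajum,izeg] -> 8 lines: zotxu eejzq tncf vct rajum izeg kevb wbntt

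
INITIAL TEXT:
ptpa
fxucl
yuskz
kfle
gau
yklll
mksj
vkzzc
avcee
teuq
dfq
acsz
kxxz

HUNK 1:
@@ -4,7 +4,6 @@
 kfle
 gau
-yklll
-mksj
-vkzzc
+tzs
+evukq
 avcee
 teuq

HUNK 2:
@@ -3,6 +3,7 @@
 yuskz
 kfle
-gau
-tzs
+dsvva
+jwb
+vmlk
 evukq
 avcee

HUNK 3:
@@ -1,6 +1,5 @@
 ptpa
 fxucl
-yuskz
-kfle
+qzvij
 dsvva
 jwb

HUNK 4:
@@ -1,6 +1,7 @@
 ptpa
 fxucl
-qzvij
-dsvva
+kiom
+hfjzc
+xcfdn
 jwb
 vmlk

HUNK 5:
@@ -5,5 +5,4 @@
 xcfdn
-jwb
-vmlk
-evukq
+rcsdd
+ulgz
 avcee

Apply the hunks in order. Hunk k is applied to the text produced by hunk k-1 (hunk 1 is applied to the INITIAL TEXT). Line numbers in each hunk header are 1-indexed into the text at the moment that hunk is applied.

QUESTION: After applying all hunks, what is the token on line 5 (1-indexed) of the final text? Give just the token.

Answer: xcfdn

Derivation:
Hunk 1: at line 4 remove [yklll,mksj,vkzzc] add [tzs,evukq] -> 12 lines: ptpa fxucl yuskz kfle gau tzs evukq avcee teuq dfq acsz kxxz
Hunk 2: at line 3 remove [gau,tzs] add [dsvva,jwb,vmlk] -> 13 lines: ptpa fxucl yuskz kfle dsvva jwb vmlk evukq avcee teuq dfq acsz kxxz
Hunk 3: at line 1 remove [yuskz,kfle] add [qzvij] -> 12 lines: ptpa fxucl qzvij dsvva jwb vmlk evukq avcee teuq dfq acsz kxxz
Hunk 4: at line 1 remove [qzvij,dsvva] add [kiom,hfjzc,xcfdn] -> 13 lines: ptpa fxucl kiom hfjzc xcfdn jwb vmlk evukq avcee teuq dfq acsz kxxz
Hunk 5: at line 5 remove [jwb,vmlk,evukq] add [rcsdd,ulgz] -> 12 lines: ptpa fxucl kiom hfjzc xcfdn rcsdd ulgz avcee teuq dfq acsz kxxz
Final line 5: xcfdn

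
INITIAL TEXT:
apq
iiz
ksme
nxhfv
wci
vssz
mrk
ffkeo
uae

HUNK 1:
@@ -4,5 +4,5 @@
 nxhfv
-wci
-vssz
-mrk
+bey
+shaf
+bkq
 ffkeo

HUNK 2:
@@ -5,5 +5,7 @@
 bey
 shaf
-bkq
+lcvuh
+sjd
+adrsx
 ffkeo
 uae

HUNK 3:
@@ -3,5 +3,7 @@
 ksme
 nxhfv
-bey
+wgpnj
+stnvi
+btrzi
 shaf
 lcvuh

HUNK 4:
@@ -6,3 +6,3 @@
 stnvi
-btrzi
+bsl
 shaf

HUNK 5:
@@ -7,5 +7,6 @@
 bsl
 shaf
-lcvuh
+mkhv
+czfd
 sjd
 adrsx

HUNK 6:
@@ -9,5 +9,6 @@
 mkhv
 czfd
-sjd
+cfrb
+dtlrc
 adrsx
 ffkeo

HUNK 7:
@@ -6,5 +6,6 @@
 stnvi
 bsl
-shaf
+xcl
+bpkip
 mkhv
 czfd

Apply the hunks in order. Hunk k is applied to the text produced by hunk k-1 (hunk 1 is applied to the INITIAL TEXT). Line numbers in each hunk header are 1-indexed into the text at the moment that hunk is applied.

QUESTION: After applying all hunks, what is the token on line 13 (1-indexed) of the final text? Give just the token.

Hunk 1: at line 4 remove [wci,vssz,mrk] add [bey,shaf,bkq] -> 9 lines: apq iiz ksme nxhfv bey shaf bkq ffkeo uae
Hunk 2: at line 5 remove [bkq] add [lcvuh,sjd,adrsx] -> 11 lines: apq iiz ksme nxhfv bey shaf lcvuh sjd adrsx ffkeo uae
Hunk 3: at line 3 remove [bey] add [wgpnj,stnvi,btrzi] -> 13 lines: apq iiz ksme nxhfv wgpnj stnvi btrzi shaf lcvuh sjd adrsx ffkeo uae
Hunk 4: at line 6 remove [btrzi] add [bsl] -> 13 lines: apq iiz ksme nxhfv wgpnj stnvi bsl shaf lcvuh sjd adrsx ffkeo uae
Hunk 5: at line 7 remove [lcvuh] add [mkhv,czfd] -> 14 lines: apq iiz ksme nxhfv wgpnj stnvi bsl shaf mkhv czfd sjd adrsx ffkeo uae
Hunk 6: at line 9 remove [sjd] add [cfrb,dtlrc] -> 15 lines: apq iiz ksme nxhfv wgpnj stnvi bsl shaf mkhv czfd cfrb dtlrc adrsx ffkeo uae
Hunk 7: at line 6 remove [shaf] add [xcl,bpkip] -> 16 lines: apq iiz ksme nxhfv wgpnj stnvi bsl xcl bpkip mkhv czfd cfrb dtlrc adrsx ffkeo uae
Final line 13: dtlrc

Answer: dtlrc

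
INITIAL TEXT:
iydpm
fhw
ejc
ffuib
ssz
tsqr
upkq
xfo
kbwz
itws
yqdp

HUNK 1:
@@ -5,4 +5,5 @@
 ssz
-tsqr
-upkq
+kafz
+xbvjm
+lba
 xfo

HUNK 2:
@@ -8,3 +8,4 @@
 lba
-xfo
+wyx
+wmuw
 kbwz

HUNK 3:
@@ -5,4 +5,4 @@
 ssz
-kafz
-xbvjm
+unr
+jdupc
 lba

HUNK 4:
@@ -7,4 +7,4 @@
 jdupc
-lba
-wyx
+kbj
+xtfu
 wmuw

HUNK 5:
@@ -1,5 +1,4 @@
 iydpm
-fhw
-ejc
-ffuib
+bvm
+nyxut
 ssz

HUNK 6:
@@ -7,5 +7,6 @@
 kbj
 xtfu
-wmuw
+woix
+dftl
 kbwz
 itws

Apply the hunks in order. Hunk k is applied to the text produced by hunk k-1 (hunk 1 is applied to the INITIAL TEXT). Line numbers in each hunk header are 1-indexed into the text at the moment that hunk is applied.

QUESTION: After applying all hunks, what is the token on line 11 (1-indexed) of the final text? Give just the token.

Answer: kbwz

Derivation:
Hunk 1: at line 5 remove [tsqr,upkq] add [kafz,xbvjm,lba] -> 12 lines: iydpm fhw ejc ffuib ssz kafz xbvjm lba xfo kbwz itws yqdp
Hunk 2: at line 8 remove [xfo] add [wyx,wmuw] -> 13 lines: iydpm fhw ejc ffuib ssz kafz xbvjm lba wyx wmuw kbwz itws yqdp
Hunk 3: at line 5 remove [kafz,xbvjm] add [unr,jdupc] -> 13 lines: iydpm fhw ejc ffuib ssz unr jdupc lba wyx wmuw kbwz itws yqdp
Hunk 4: at line 7 remove [lba,wyx] add [kbj,xtfu] -> 13 lines: iydpm fhw ejc ffuib ssz unr jdupc kbj xtfu wmuw kbwz itws yqdp
Hunk 5: at line 1 remove [fhw,ejc,ffuib] add [bvm,nyxut] -> 12 lines: iydpm bvm nyxut ssz unr jdupc kbj xtfu wmuw kbwz itws yqdp
Hunk 6: at line 7 remove [wmuw] add [woix,dftl] -> 13 lines: iydpm bvm nyxut ssz unr jdupc kbj xtfu woix dftl kbwz itws yqdp
Final line 11: kbwz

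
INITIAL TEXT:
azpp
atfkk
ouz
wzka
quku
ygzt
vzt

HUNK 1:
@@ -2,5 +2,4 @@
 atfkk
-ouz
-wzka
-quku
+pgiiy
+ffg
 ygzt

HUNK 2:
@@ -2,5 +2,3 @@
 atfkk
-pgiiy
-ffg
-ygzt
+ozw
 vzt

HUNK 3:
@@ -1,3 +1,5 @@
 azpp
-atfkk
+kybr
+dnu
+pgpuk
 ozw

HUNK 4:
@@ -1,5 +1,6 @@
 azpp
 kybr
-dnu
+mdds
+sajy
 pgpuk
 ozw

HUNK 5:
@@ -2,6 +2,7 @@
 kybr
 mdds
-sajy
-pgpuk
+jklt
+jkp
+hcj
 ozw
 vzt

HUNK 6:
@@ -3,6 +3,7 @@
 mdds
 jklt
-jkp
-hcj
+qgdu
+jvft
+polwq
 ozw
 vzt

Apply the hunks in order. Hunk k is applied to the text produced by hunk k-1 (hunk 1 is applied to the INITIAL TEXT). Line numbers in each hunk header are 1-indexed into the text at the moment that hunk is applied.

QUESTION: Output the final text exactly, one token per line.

Answer: azpp
kybr
mdds
jklt
qgdu
jvft
polwq
ozw
vzt

Derivation:
Hunk 1: at line 2 remove [ouz,wzka,quku] add [pgiiy,ffg] -> 6 lines: azpp atfkk pgiiy ffg ygzt vzt
Hunk 2: at line 2 remove [pgiiy,ffg,ygzt] add [ozw] -> 4 lines: azpp atfkk ozw vzt
Hunk 3: at line 1 remove [atfkk] add [kybr,dnu,pgpuk] -> 6 lines: azpp kybr dnu pgpuk ozw vzt
Hunk 4: at line 1 remove [dnu] add [mdds,sajy] -> 7 lines: azpp kybr mdds sajy pgpuk ozw vzt
Hunk 5: at line 2 remove [sajy,pgpuk] add [jklt,jkp,hcj] -> 8 lines: azpp kybr mdds jklt jkp hcj ozw vzt
Hunk 6: at line 3 remove [jkp,hcj] add [qgdu,jvft,polwq] -> 9 lines: azpp kybr mdds jklt qgdu jvft polwq ozw vzt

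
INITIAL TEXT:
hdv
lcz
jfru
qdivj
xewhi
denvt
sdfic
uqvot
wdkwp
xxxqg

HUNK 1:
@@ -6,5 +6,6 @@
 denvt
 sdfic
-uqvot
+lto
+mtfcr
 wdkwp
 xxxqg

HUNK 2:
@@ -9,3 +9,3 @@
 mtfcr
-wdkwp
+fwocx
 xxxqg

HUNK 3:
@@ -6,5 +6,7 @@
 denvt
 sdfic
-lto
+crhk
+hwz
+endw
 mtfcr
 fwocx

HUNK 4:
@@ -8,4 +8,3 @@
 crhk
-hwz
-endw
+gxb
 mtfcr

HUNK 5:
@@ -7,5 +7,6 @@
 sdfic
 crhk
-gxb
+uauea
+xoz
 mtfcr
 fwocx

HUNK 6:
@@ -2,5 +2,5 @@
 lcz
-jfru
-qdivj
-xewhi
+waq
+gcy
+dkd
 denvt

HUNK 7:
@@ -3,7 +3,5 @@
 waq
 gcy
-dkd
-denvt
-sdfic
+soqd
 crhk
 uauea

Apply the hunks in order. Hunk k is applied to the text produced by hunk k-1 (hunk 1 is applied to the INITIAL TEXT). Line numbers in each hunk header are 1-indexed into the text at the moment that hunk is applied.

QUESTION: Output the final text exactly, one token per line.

Answer: hdv
lcz
waq
gcy
soqd
crhk
uauea
xoz
mtfcr
fwocx
xxxqg

Derivation:
Hunk 1: at line 6 remove [uqvot] add [lto,mtfcr] -> 11 lines: hdv lcz jfru qdivj xewhi denvt sdfic lto mtfcr wdkwp xxxqg
Hunk 2: at line 9 remove [wdkwp] add [fwocx] -> 11 lines: hdv lcz jfru qdivj xewhi denvt sdfic lto mtfcr fwocx xxxqg
Hunk 3: at line 6 remove [lto] add [crhk,hwz,endw] -> 13 lines: hdv lcz jfru qdivj xewhi denvt sdfic crhk hwz endw mtfcr fwocx xxxqg
Hunk 4: at line 8 remove [hwz,endw] add [gxb] -> 12 lines: hdv lcz jfru qdivj xewhi denvt sdfic crhk gxb mtfcr fwocx xxxqg
Hunk 5: at line 7 remove [gxb] add [uauea,xoz] -> 13 lines: hdv lcz jfru qdivj xewhi denvt sdfic crhk uauea xoz mtfcr fwocx xxxqg
Hunk 6: at line 2 remove [jfru,qdivj,xewhi] add [waq,gcy,dkd] -> 13 lines: hdv lcz waq gcy dkd denvt sdfic crhk uauea xoz mtfcr fwocx xxxqg
Hunk 7: at line 3 remove [dkd,denvt,sdfic] add [soqd] -> 11 lines: hdv lcz waq gcy soqd crhk uauea xoz mtfcr fwocx xxxqg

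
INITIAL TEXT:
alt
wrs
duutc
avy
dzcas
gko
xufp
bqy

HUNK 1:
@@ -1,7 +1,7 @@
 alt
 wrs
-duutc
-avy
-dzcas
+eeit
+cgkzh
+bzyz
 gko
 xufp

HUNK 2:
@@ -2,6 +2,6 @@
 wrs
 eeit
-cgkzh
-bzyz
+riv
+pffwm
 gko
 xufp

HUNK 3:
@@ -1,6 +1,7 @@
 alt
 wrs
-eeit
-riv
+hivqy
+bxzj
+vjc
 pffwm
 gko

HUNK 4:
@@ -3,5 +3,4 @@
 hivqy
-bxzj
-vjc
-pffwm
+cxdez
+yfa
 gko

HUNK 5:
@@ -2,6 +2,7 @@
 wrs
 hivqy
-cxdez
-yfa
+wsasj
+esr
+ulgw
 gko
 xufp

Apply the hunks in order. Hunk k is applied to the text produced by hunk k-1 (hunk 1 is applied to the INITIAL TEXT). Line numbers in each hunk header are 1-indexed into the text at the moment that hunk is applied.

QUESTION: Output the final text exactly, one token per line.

Hunk 1: at line 1 remove [duutc,avy,dzcas] add [eeit,cgkzh,bzyz] -> 8 lines: alt wrs eeit cgkzh bzyz gko xufp bqy
Hunk 2: at line 2 remove [cgkzh,bzyz] add [riv,pffwm] -> 8 lines: alt wrs eeit riv pffwm gko xufp bqy
Hunk 3: at line 1 remove [eeit,riv] add [hivqy,bxzj,vjc] -> 9 lines: alt wrs hivqy bxzj vjc pffwm gko xufp bqy
Hunk 4: at line 3 remove [bxzj,vjc,pffwm] add [cxdez,yfa] -> 8 lines: alt wrs hivqy cxdez yfa gko xufp bqy
Hunk 5: at line 2 remove [cxdez,yfa] add [wsasj,esr,ulgw] -> 9 lines: alt wrs hivqy wsasj esr ulgw gko xufp bqy

Answer: alt
wrs
hivqy
wsasj
esr
ulgw
gko
xufp
bqy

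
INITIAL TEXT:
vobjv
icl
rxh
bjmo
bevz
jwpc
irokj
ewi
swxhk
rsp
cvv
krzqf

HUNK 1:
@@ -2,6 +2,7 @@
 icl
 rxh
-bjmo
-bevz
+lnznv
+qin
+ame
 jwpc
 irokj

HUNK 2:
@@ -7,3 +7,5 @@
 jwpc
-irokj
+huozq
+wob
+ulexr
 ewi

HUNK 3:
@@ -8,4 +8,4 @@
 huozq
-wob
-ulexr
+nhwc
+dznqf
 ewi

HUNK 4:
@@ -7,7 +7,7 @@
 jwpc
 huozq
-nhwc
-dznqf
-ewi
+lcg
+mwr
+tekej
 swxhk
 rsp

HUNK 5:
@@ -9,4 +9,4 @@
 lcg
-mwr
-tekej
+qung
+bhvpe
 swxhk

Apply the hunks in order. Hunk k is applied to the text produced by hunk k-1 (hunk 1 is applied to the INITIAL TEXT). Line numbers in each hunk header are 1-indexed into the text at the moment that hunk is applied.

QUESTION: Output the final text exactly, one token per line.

Answer: vobjv
icl
rxh
lnznv
qin
ame
jwpc
huozq
lcg
qung
bhvpe
swxhk
rsp
cvv
krzqf

Derivation:
Hunk 1: at line 2 remove [bjmo,bevz] add [lnznv,qin,ame] -> 13 lines: vobjv icl rxh lnznv qin ame jwpc irokj ewi swxhk rsp cvv krzqf
Hunk 2: at line 7 remove [irokj] add [huozq,wob,ulexr] -> 15 lines: vobjv icl rxh lnznv qin ame jwpc huozq wob ulexr ewi swxhk rsp cvv krzqf
Hunk 3: at line 8 remove [wob,ulexr] add [nhwc,dznqf] -> 15 lines: vobjv icl rxh lnznv qin ame jwpc huozq nhwc dznqf ewi swxhk rsp cvv krzqf
Hunk 4: at line 7 remove [nhwc,dznqf,ewi] add [lcg,mwr,tekej] -> 15 lines: vobjv icl rxh lnznv qin ame jwpc huozq lcg mwr tekej swxhk rsp cvv krzqf
Hunk 5: at line 9 remove [mwr,tekej] add [qung,bhvpe] -> 15 lines: vobjv icl rxh lnznv qin ame jwpc huozq lcg qung bhvpe swxhk rsp cvv krzqf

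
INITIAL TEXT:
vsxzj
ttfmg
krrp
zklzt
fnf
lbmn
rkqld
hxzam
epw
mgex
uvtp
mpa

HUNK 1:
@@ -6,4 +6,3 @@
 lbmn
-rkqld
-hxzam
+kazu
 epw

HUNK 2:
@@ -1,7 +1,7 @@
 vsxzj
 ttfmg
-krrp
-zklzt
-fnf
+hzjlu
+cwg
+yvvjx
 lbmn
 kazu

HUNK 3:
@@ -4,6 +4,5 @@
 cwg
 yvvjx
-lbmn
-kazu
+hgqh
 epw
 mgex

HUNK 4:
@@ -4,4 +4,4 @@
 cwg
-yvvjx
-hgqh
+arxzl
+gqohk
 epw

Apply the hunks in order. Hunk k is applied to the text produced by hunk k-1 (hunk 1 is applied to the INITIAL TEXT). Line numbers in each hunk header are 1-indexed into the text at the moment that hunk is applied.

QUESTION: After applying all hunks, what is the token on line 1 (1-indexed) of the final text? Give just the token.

Answer: vsxzj

Derivation:
Hunk 1: at line 6 remove [rkqld,hxzam] add [kazu] -> 11 lines: vsxzj ttfmg krrp zklzt fnf lbmn kazu epw mgex uvtp mpa
Hunk 2: at line 1 remove [krrp,zklzt,fnf] add [hzjlu,cwg,yvvjx] -> 11 lines: vsxzj ttfmg hzjlu cwg yvvjx lbmn kazu epw mgex uvtp mpa
Hunk 3: at line 4 remove [lbmn,kazu] add [hgqh] -> 10 lines: vsxzj ttfmg hzjlu cwg yvvjx hgqh epw mgex uvtp mpa
Hunk 4: at line 4 remove [yvvjx,hgqh] add [arxzl,gqohk] -> 10 lines: vsxzj ttfmg hzjlu cwg arxzl gqohk epw mgex uvtp mpa
Final line 1: vsxzj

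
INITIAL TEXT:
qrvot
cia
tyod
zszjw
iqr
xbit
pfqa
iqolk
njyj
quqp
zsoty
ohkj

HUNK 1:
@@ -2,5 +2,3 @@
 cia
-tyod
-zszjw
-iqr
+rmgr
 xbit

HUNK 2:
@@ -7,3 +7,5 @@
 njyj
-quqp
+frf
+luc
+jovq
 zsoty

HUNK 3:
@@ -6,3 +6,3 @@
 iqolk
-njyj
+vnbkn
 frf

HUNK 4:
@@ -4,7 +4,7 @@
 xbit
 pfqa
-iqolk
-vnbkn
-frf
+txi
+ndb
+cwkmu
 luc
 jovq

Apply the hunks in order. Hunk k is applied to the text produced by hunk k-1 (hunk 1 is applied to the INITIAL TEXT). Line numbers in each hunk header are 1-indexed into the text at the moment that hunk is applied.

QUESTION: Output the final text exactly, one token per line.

Answer: qrvot
cia
rmgr
xbit
pfqa
txi
ndb
cwkmu
luc
jovq
zsoty
ohkj

Derivation:
Hunk 1: at line 2 remove [tyod,zszjw,iqr] add [rmgr] -> 10 lines: qrvot cia rmgr xbit pfqa iqolk njyj quqp zsoty ohkj
Hunk 2: at line 7 remove [quqp] add [frf,luc,jovq] -> 12 lines: qrvot cia rmgr xbit pfqa iqolk njyj frf luc jovq zsoty ohkj
Hunk 3: at line 6 remove [njyj] add [vnbkn] -> 12 lines: qrvot cia rmgr xbit pfqa iqolk vnbkn frf luc jovq zsoty ohkj
Hunk 4: at line 4 remove [iqolk,vnbkn,frf] add [txi,ndb,cwkmu] -> 12 lines: qrvot cia rmgr xbit pfqa txi ndb cwkmu luc jovq zsoty ohkj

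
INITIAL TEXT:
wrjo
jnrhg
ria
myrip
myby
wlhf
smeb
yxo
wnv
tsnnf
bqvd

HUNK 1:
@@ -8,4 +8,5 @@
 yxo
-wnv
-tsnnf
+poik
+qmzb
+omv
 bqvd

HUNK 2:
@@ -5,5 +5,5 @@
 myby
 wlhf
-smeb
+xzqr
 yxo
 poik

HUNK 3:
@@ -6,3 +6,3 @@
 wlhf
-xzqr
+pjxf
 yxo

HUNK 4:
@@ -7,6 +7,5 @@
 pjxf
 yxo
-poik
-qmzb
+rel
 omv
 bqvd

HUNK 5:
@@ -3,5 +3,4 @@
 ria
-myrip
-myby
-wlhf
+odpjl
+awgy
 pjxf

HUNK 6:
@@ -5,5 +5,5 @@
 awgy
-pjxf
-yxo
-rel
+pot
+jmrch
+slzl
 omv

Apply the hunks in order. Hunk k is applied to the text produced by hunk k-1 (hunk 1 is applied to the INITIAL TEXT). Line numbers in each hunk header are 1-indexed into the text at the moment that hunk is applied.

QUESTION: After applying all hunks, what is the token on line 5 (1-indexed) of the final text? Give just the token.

Hunk 1: at line 8 remove [wnv,tsnnf] add [poik,qmzb,omv] -> 12 lines: wrjo jnrhg ria myrip myby wlhf smeb yxo poik qmzb omv bqvd
Hunk 2: at line 5 remove [smeb] add [xzqr] -> 12 lines: wrjo jnrhg ria myrip myby wlhf xzqr yxo poik qmzb omv bqvd
Hunk 3: at line 6 remove [xzqr] add [pjxf] -> 12 lines: wrjo jnrhg ria myrip myby wlhf pjxf yxo poik qmzb omv bqvd
Hunk 4: at line 7 remove [poik,qmzb] add [rel] -> 11 lines: wrjo jnrhg ria myrip myby wlhf pjxf yxo rel omv bqvd
Hunk 5: at line 3 remove [myrip,myby,wlhf] add [odpjl,awgy] -> 10 lines: wrjo jnrhg ria odpjl awgy pjxf yxo rel omv bqvd
Hunk 6: at line 5 remove [pjxf,yxo,rel] add [pot,jmrch,slzl] -> 10 lines: wrjo jnrhg ria odpjl awgy pot jmrch slzl omv bqvd
Final line 5: awgy

Answer: awgy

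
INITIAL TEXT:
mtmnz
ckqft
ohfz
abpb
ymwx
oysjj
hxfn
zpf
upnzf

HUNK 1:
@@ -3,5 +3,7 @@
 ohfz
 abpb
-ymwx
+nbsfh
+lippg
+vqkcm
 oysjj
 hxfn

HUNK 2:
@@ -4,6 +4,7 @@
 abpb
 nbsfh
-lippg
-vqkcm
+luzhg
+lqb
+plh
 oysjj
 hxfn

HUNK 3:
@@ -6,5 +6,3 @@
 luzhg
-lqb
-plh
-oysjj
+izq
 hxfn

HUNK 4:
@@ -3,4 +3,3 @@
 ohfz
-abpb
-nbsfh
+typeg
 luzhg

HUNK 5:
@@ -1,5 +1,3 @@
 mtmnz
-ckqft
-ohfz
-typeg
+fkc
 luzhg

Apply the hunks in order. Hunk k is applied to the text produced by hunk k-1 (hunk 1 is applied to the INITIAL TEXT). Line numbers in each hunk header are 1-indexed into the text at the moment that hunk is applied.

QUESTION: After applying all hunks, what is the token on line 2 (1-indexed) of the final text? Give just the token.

Answer: fkc

Derivation:
Hunk 1: at line 3 remove [ymwx] add [nbsfh,lippg,vqkcm] -> 11 lines: mtmnz ckqft ohfz abpb nbsfh lippg vqkcm oysjj hxfn zpf upnzf
Hunk 2: at line 4 remove [lippg,vqkcm] add [luzhg,lqb,plh] -> 12 lines: mtmnz ckqft ohfz abpb nbsfh luzhg lqb plh oysjj hxfn zpf upnzf
Hunk 3: at line 6 remove [lqb,plh,oysjj] add [izq] -> 10 lines: mtmnz ckqft ohfz abpb nbsfh luzhg izq hxfn zpf upnzf
Hunk 4: at line 3 remove [abpb,nbsfh] add [typeg] -> 9 lines: mtmnz ckqft ohfz typeg luzhg izq hxfn zpf upnzf
Hunk 5: at line 1 remove [ckqft,ohfz,typeg] add [fkc] -> 7 lines: mtmnz fkc luzhg izq hxfn zpf upnzf
Final line 2: fkc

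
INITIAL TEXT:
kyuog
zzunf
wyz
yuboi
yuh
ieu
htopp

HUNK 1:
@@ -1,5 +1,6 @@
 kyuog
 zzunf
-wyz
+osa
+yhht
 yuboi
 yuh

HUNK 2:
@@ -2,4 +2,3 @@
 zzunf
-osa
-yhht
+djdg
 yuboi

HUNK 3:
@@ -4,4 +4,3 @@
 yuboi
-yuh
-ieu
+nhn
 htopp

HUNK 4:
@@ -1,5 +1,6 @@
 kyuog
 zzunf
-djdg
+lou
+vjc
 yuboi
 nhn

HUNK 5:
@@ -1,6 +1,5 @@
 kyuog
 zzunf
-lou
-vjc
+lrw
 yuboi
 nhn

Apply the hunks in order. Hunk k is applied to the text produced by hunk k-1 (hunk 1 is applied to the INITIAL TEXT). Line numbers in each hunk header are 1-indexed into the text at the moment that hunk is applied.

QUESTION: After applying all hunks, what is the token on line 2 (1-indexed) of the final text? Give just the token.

Hunk 1: at line 1 remove [wyz] add [osa,yhht] -> 8 lines: kyuog zzunf osa yhht yuboi yuh ieu htopp
Hunk 2: at line 2 remove [osa,yhht] add [djdg] -> 7 lines: kyuog zzunf djdg yuboi yuh ieu htopp
Hunk 3: at line 4 remove [yuh,ieu] add [nhn] -> 6 lines: kyuog zzunf djdg yuboi nhn htopp
Hunk 4: at line 1 remove [djdg] add [lou,vjc] -> 7 lines: kyuog zzunf lou vjc yuboi nhn htopp
Hunk 5: at line 1 remove [lou,vjc] add [lrw] -> 6 lines: kyuog zzunf lrw yuboi nhn htopp
Final line 2: zzunf

Answer: zzunf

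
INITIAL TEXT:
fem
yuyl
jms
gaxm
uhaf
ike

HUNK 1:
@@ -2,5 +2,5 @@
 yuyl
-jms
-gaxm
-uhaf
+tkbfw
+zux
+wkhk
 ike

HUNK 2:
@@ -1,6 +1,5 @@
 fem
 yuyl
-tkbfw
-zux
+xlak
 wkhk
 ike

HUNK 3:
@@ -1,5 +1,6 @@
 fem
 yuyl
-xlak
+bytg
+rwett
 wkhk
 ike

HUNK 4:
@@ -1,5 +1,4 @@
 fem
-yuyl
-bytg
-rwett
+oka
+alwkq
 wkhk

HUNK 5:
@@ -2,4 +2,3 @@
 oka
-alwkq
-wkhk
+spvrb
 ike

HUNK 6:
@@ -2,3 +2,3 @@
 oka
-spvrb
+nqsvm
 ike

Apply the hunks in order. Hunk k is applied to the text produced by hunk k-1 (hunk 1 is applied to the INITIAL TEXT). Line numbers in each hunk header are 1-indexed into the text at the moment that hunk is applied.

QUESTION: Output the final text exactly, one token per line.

Hunk 1: at line 2 remove [jms,gaxm,uhaf] add [tkbfw,zux,wkhk] -> 6 lines: fem yuyl tkbfw zux wkhk ike
Hunk 2: at line 1 remove [tkbfw,zux] add [xlak] -> 5 lines: fem yuyl xlak wkhk ike
Hunk 3: at line 1 remove [xlak] add [bytg,rwett] -> 6 lines: fem yuyl bytg rwett wkhk ike
Hunk 4: at line 1 remove [yuyl,bytg,rwett] add [oka,alwkq] -> 5 lines: fem oka alwkq wkhk ike
Hunk 5: at line 2 remove [alwkq,wkhk] add [spvrb] -> 4 lines: fem oka spvrb ike
Hunk 6: at line 2 remove [spvrb] add [nqsvm] -> 4 lines: fem oka nqsvm ike

Answer: fem
oka
nqsvm
ike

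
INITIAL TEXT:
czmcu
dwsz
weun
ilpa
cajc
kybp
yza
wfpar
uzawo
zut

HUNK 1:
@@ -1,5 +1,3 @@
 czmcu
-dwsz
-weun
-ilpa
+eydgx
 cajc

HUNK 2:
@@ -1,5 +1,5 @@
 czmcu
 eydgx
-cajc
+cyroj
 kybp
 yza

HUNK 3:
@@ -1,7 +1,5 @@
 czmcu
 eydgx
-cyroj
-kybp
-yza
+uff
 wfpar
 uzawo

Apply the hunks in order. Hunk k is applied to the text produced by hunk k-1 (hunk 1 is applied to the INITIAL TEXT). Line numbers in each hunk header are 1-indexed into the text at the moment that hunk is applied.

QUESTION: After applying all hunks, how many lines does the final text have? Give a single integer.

Answer: 6

Derivation:
Hunk 1: at line 1 remove [dwsz,weun,ilpa] add [eydgx] -> 8 lines: czmcu eydgx cajc kybp yza wfpar uzawo zut
Hunk 2: at line 1 remove [cajc] add [cyroj] -> 8 lines: czmcu eydgx cyroj kybp yza wfpar uzawo zut
Hunk 3: at line 1 remove [cyroj,kybp,yza] add [uff] -> 6 lines: czmcu eydgx uff wfpar uzawo zut
Final line count: 6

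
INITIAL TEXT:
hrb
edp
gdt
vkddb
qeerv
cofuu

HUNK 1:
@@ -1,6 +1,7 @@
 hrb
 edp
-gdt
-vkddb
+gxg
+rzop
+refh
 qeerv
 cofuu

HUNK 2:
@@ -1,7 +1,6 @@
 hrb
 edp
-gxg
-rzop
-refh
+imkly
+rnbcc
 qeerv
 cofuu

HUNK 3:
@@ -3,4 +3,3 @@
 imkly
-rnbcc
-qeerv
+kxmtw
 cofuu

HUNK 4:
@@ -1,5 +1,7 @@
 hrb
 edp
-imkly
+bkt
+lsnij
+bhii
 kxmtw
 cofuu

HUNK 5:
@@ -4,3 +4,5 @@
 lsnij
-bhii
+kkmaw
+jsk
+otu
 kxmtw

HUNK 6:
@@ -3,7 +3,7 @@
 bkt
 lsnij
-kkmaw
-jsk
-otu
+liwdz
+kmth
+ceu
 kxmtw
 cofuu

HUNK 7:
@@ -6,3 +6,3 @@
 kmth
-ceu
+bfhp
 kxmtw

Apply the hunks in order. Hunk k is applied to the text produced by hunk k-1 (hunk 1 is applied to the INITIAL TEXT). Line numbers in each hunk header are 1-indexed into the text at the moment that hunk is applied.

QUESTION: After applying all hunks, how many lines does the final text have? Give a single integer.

Answer: 9

Derivation:
Hunk 1: at line 1 remove [gdt,vkddb] add [gxg,rzop,refh] -> 7 lines: hrb edp gxg rzop refh qeerv cofuu
Hunk 2: at line 1 remove [gxg,rzop,refh] add [imkly,rnbcc] -> 6 lines: hrb edp imkly rnbcc qeerv cofuu
Hunk 3: at line 3 remove [rnbcc,qeerv] add [kxmtw] -> 5 lines: hrb edp imkly kxmtw cofuu
Hunk 4: at line 1 remove [imkly] add [bkt,lsnij,bhii] -> 7 lines: hrb edp bkt lsnij bhii kxmtw cofuu
Hunk 5: at line 4 remove [bhii] add [kkmaw,jsk,otu] -> 9 lines: hrb edp bkt lsnij kkmaw jsk otu kxmtw cofuu
Hunk 6: at line 3 remove [kkmaw,jsk,otu] add [liwdz,kmth,ceu] -> 9 lines: hrb edp bkt lsnij liwdz kmth ceu kxmtw cofuu
Hunk 7: at line 6 remove [ceu] add [bfhp] -> 9 lines: hrb edp bkt lsnij liwdz kmth bfhp kxmtw cofuu
Final line count: 9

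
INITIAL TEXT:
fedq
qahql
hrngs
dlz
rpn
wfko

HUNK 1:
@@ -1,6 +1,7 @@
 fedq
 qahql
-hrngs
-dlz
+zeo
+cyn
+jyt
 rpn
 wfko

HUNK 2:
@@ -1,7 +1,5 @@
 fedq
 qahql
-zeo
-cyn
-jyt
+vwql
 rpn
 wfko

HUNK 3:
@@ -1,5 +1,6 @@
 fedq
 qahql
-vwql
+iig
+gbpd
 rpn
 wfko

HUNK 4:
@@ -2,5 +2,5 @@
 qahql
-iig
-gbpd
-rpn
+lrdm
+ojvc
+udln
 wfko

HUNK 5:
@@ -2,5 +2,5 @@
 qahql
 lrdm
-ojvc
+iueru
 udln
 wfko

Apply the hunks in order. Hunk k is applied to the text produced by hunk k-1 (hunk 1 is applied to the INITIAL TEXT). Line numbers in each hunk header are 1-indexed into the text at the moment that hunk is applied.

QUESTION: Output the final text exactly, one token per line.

Answer: fedq
qahql
lrdm
iueru
udln
wfko

Derivation:
Hunk 1: at line 1 remove [hrngs,dlz] add [zeo,cyn,jyt] -> 7 lines: fedq qahql zeo cyn jyt rpn wfko
Hunk 2: at line 1 remove [zeo,cyn,jyt] add [vwql] -> 5 lines: fedq qahql vwql rpn wfko
Hunk 3: at line 1 remove [vwql] add [iig,gbpd] -> 6 lines: fedq qahql iig gbpd rpn wfko
Hunk 4: at line 2 remove [iig,gbpd,rpn] add [lrdm,ojvc,udln] -> 6 lines: fedq qahql lrdm ojvc udln wfko
Hunk 5: at line 2 remove [ojvc] add [iueru] -> 6 lines: fedq qahql lrdm iueru udln wfko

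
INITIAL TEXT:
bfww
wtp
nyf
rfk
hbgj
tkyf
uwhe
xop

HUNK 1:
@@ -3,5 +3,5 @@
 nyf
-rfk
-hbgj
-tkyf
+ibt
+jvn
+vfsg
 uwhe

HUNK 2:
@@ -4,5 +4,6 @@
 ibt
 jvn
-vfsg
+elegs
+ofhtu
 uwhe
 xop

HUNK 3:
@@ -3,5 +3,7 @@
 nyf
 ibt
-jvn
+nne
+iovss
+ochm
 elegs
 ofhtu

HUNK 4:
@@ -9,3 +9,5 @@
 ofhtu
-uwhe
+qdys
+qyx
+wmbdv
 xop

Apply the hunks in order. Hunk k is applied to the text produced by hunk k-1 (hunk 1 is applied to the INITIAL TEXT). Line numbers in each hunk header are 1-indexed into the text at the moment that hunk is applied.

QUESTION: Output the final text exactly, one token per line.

Hunk 1: at line 3 remove [rfk,hbgj,tkyf] add [ibt,jvn,vfsg] -> 8 lines: bfww wtp nyf ibt jvn vfsg uwhe xop
Hunk 2: at line 4 remove [vfsg] add [elegs,ofhtu] -> 9 lines: bfww wtp nyf ibt jvn elegs ofhtu uwhe xop
Hunk 3: at line 3 remove [jvn] add [nne,iovss,ochm] -> 11 lines: bfww wtp nyf ibt nne iovss ochm elegs ofhtu uwhe xop
Hunk 4: at line 9 remove [uwhe] add [qdys,qyx,wmbdv] -> 13 lines: bfww wtp nyf ibt nne iovss ochm elegs ofhtu qdys qyx wmbdv xop

Answer: bfww
wtp
nyf
ibt
nne
iovss
ochm
elegs
ofhtu
qdys
qyx
wmbdv
xop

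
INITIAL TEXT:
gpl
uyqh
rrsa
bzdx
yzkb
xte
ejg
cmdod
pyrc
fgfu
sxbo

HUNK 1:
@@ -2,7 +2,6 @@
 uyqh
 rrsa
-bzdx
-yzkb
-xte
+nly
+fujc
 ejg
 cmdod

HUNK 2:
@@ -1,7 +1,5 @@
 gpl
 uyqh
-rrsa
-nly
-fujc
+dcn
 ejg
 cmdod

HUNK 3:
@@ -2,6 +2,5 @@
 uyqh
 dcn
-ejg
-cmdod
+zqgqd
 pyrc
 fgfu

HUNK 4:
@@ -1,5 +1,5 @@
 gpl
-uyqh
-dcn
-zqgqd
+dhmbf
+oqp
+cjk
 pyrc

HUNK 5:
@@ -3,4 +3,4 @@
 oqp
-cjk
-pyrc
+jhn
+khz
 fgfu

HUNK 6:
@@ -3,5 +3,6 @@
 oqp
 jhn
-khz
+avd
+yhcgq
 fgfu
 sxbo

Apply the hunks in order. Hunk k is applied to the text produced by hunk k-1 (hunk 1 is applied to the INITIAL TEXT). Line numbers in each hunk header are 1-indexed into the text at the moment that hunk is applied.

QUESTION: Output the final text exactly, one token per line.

Answer: gpl
dhmbf
oqp
jhn
avd
yhcgq
fgfu
sxbo

Derivation:
Hunk 1: at line 2 remove [bzdx,yzkb,xte] add [nly,fujc] -> 10 lines: gpl uyqh rrsa nly fujc ejg cmdod pyrc fgfu sxbo
Hunk 2: at line 1 remove [rrsa,nly,fujc] add [dcn] -> 8 lines: gpl uyqh dcn ejg cmdod pyrc fgfu sxbo
Hunk 3: at line 2 remove [ejg,cmdod] add [zqgqd] -> 7 lines: gpl uyqh dcn zqgqd pyrc fgfu sxbo
Hunk 4: at line 1 remove [uyqh,dcn,zqgqd] add [dhmbf,oqp,cjk] -> 7 lines: gpl dhmbf oqp cjk pyrc fgfu sxbo
Hunk 5: at line 3 remove [cjk,pyrc] add [jhn,khz] -> 7 lines: gpl dhmbf oqp jhn khz fgfu sxbo
Hunk 6: at line 3 remove [khz] add [avd,yhcgq] -> 8 lines: gpl dhmbf oqp jhn avd yhcgq fgfu sxbo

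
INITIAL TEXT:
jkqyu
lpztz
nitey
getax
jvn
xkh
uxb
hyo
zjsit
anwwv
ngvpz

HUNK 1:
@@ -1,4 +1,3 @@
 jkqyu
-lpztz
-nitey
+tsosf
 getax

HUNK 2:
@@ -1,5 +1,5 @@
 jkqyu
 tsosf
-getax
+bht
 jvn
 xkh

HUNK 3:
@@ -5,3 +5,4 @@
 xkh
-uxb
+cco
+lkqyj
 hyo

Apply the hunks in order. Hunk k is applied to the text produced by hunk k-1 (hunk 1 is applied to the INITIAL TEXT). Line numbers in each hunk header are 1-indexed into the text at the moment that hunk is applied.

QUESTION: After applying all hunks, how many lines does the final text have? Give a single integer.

Hunk 1: at line 1 remove [lpztz,nitey] add [tsosf] -> 10 lines: jkqyu tsosf getax jvn xkh uxb hyo zjsit anwwv ngvpz
Hunk 2: at line 1 remove [getax] add [bht] -> 10 lines: jkqyu tsosf bht jvn xkh uxb hyo zjsit anwwv ngvpz
Hunk 3: at line 5 remove [uxb] add [cco,lkqyj] -> 11 lines: jkqyu tsosf bht jvn xkh cco lkqyj hyo zjsit anwwv ngvpz
Final line count: 11

Answer: 11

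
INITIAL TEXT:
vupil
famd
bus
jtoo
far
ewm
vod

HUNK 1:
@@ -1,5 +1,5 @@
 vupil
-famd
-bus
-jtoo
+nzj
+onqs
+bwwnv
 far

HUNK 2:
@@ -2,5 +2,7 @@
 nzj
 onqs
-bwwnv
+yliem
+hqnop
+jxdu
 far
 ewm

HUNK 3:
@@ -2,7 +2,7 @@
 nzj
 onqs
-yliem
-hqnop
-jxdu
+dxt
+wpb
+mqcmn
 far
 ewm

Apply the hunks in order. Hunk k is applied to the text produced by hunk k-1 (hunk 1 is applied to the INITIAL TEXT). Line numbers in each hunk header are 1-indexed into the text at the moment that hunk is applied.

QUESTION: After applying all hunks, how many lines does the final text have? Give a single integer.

Answer: 9

Derivation:
Hunk 1: at line 1 remove [famd,bus,jtoo] add [nzj,onqs,bwwnv] -> 7 lines: vupil nzj onqs bwwnv far ewm vod
Hunk 2: at line 2 remove [bwwnv] add [yliem,hqnop,jxdu] -> 9 lines: vupil nzj onqs yliem hqnop jxdu far ewm vod
Hunk 3: at line 2 remove [yliem,hqnop,jxdu] add [dxt,wpb,mqcmn] -> 9 lines: vupil nzj onqs dxt wpb mqcmn far ewm vod
Final line count: 9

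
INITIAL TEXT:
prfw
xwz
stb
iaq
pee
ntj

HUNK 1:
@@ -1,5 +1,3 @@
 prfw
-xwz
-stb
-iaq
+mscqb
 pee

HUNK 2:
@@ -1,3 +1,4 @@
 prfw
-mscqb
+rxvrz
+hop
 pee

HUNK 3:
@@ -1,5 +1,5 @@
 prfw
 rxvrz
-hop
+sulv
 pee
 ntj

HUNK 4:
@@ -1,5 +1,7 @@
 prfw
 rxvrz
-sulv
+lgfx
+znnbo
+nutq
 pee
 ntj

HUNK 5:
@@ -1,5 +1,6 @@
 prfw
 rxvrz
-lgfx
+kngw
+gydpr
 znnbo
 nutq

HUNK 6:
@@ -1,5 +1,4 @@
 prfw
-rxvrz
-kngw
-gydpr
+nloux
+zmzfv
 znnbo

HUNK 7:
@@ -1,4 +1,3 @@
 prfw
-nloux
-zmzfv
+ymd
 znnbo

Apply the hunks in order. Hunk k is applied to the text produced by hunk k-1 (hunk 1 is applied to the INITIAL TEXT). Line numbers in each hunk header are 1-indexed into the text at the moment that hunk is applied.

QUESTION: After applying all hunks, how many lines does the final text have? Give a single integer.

Hunk 1: at line 1 remove [xwz,stb,iaq] add [mscqb] -> 4 lines: prfw mscqb pee ntj
Hunk 2: at line 1 remove [mscqb] add [rxvrz,hop] -> 5 lines: prfw rxvrz hop pee ntj
Hunk 3: at line 1 remove [hop] add [sulv] -> 5 lines: prfw rxvrz sulv pee ntj
Hunk 4: at line 1 remove [sulv] add [lgfx,znnbo,nutq] -> 7 lines: prfw rxvrz lgfx znnbo nutq pee ntj
Hunk 5: at line 1 remove [lgfx] add [kngw,gydpr] -> 8 lines: prfw rxvrz kngw gydpr znnbo nutq pee ntj
Hunk 6: at line 1 remove [rxvrz,kngw,gydpr] add [nloux,zmzfv] -> 7 lines: prfw nloux zmzfv znnbo nutq pee ntj
Hunk 7: at line 1 remove [nloux,zmzfv] add [ymd] -> 6 lines: prfw ymd znnbo nutq pee ntj
Final line count: 6

Answer: 6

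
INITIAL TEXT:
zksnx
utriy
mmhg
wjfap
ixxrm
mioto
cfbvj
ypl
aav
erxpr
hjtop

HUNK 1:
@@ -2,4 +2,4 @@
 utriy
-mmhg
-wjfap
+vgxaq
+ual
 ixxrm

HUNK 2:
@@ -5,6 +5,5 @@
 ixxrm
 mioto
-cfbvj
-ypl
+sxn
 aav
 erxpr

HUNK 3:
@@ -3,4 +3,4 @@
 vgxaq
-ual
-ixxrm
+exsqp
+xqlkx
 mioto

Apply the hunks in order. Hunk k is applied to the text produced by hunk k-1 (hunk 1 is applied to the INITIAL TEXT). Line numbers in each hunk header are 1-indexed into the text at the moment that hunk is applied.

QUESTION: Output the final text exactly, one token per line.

Hunk 1: at line 2 remove [mmhg,wjfap] add [vgxaq,ual] -> 11 lines: zksnx utriy vgxaq ual ixxrm mioto cfbvj ypl aav erxpr hjtop
Hunk 2: at line 5 remove [cfbvj,ypl] add [sxn] -> 10 lines: zksnx utriy vgxaq ual ixxrm mioto sxn aav erxpr hjtop
Hunk 3: at line 3 remove [ual,ixxrm] add [exsqp,xqlkx] -> 10 lines: zksnx utriy vgxaq exsqp xqlkx mioto sxn aav erxpr hjtop

Answer: zksnx
utriy
vgxaq
exsqp
xqlkx
mioto
sxn
aav
erxpr
hjtop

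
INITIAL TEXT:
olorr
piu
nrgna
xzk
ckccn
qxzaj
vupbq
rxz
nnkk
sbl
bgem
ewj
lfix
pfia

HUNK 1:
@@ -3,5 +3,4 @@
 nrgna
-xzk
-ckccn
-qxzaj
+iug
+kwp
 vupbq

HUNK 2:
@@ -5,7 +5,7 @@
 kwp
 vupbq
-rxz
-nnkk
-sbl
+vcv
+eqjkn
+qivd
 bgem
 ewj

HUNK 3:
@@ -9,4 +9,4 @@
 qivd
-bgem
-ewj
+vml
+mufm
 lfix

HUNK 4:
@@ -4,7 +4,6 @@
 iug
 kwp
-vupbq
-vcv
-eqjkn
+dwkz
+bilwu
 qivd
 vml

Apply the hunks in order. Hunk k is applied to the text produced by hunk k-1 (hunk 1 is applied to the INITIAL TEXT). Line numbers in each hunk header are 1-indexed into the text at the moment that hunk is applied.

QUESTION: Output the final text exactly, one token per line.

Hunk 1: at line 3 remove [xzk,ckccn,qxzaj] add [iug,kwp] -> 13 lines: olorr piu nrgna iug kwp vupbq rxz nnkk sbl bgem ewj lfix pfia
Hunk 2: at line 5 remove [rxz,nnkk,sbl] add [vcv,eqjkn,qivd] -> 13 lines: olorr piu nrgna iug kwp vupbq vcv eqjkn qivd bgem ewj lfix pfia
Hunk 3: at line 9 remove [bgem,ewj] add [vml,mufm] -> 13 lines: olorr piu nrgna iug kwp vupbq vcv eqjkn qivd vml mufm lfix pfia
Hunk 4: at line 4 remove [vupbq,vcv,eqjkn] add [dwkz,bilwu] -> 12 lines: olorr piu nrgna iug kwp dwkz bilwu qivd vml mufm lfix pfia

Answer: olorr
piu
nrgna
iug
kwp
dwkz
bilwu
qivd
vml
mufm
lfix
pfia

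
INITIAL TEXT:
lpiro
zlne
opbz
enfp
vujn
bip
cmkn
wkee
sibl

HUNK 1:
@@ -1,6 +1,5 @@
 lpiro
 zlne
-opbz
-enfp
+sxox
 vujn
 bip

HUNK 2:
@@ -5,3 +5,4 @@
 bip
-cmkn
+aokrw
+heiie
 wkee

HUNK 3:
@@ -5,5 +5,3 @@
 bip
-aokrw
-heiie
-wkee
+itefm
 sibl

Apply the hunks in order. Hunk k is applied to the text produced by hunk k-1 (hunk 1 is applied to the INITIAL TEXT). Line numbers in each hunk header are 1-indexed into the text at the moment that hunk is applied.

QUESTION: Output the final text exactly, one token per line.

Answer: lpiro
zlne
sxox
vujn
bip
itefm
sibl

Derivation:
Hunk 1: at line 1 remove [opbz,enfp] add [sxox] -> 8 lines: lpiro zlne sxox vujn bip cmkn wkee sibl
Hunk 2: at line 5 remove [cmkn] add [aokrw,heiie] -> 9 lines: lpiro zlne sxox vujn bip aokrw heiie wkee sibl
Hunk 3: at line 5 remove [aokrw,heiie,wkee] add [itefm] -> 7 lines: lpiro zlne sxox vujn bip itefm sibl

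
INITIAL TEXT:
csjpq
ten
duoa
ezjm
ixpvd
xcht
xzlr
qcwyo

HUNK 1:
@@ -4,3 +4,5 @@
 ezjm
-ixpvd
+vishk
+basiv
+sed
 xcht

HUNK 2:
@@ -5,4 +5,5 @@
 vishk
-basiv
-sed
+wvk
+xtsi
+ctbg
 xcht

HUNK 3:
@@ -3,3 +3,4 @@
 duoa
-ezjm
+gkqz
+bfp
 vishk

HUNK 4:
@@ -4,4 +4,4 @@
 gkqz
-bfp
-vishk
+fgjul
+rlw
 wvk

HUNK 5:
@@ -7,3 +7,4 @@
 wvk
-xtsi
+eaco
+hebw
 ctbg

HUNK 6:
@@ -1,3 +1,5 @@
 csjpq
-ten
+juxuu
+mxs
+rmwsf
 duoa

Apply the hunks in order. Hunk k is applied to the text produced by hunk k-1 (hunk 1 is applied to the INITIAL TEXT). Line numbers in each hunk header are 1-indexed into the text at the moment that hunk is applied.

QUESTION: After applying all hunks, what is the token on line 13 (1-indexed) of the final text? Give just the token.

Answer: xcht

Derivation:
Hunk 1: at line 4 remove [ixpvd] add [vishk,basiv,sed] -> 10 lines: csjpq ten duoa ezjm vishk basiv sed xcht xzlr qcwyo
Hunk 2: at line 5 remove [basiv,sed] add [wvk,xtsi,ctbg] -> 11 lines: csjpq ten duoa ezjm vishk wvk xtsi ctbg xcht xzlr qcwyo
Hunk 3: at line 3 remove [ezjm] add [gkqz,bfp] -> 12 lines: csjpq ten duoa gkqz bfp vishk wvk xtsi ctbg xcht xzlr qcwyo
Hunk 4: at line 4 remove [bfp,vishk] add [fgjul,rlw] -> 12 lines: csjpq ten duoa gkqz fgjul rlw wvk xtsi ctbg xcht xzlr qcwyo
Hunk 5: at line 7 remove [xtsi] add [eaco,hebw] -> 13 lines: csjpq ten duoa gkqz fgjul rlw wvk eaco hebw ctbg xcht xzlr qcwyo
Hunk 6: at line 1 remove [ten] add [juxuu,mxs,rmwsf] -> 15 lines: csjpq juxuu mxs rmwsf duoa gkqz fgjul rlw wvk eaco hebw ctbg xcht xzlr qcwyo
Final line 13: xcht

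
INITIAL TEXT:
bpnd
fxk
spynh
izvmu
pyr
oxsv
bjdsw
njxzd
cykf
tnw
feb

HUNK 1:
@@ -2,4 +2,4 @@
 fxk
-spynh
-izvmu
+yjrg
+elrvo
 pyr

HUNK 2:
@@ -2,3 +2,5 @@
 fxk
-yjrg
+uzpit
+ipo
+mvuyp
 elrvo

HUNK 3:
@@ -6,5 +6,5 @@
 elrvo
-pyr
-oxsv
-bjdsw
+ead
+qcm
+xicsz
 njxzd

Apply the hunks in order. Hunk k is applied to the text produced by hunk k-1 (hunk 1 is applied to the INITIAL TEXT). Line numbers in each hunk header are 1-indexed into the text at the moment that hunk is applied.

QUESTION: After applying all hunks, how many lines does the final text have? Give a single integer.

Hunk 1: at line 2 remove [spynh,izvmu] add [yjrg,elrvo] -> 11 lines: bpnd fxk yjrg elrvo pyr oxsv bjdsw njxzd cykf tnw feb
Hunk 2: at line 2 remove [yjrg] add [uzpit,ipo,mvuyp] -> 13 lines: bpnd fxk uzpit ipo mvuyp elrvo pyr oxsv bjdsw njxzd cykf tnw feb
Hunk 3: at line 6 remove [pyr,oxsv,bjdsw] add [ead,qcm,xicsz] -> 13 lines: bpnd fxk uzpit ipo mvuyp elrvo ead qcm xicsz njxzd cykf tnw feb
Final line count: 13

Answer: 13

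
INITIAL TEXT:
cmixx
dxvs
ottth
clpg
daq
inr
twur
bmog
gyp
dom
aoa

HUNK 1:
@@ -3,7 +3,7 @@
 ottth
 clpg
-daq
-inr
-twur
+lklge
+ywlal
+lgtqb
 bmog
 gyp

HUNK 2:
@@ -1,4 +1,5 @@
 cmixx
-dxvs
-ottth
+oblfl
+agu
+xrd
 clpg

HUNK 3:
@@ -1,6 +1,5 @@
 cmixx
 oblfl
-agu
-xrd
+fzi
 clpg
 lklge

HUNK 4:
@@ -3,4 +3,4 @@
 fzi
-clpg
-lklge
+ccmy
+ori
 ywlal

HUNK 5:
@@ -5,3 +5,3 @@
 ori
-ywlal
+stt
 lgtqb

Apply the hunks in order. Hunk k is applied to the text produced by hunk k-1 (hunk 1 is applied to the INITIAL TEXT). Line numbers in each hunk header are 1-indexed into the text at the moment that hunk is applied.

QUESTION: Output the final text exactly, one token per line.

Answer: cmixx
oblfl
fzi
ccmy
ori
stt
lgtqb
bmog
gyp
dom
aoa

Derivation:
Hunk 1: at line 3 remove [daq,inr,twur] add [lklge,ywlal,lgtqb] -> 11 lines: cmixx dxvs ottth clpg lklge ywlal lgtqb bmog gyp dom aoa
Hunk 2: at line 1 remove [dxvs,ottth] add [oblfl,agu,xrd] -> 12 lines: cmixx oblfl agu xrd clpg lklge ywlal lgtqb bmog gyp dom aoa
Hunk 3: at line 1 remove [agu,xrd] add [fzi] -> 11 lines: cmixx oblfl fzi clpg lklge ywlal lgtqb bmog gyp dom aoa
Hunk 4: at line 3 remove [clpg,lklge] add [ccmy,ori] -> 11 lines: cmixx oblfl fzi ccmy ori ywlal lgtqb bmog gyp dom aoa
Hunk 5: at line 5 remove [ywlal] add [stt] -> 11 lines: cmixx oblfl fzi ccmy ori stt lgtqb bmog gyp dom aoa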